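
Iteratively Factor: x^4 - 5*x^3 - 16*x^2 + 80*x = (x)*(x^3 - 5*x^2 - 16*x + 80) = x*(x - 5)*(x^2 - 16) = x*(x - 5)*(x - 4)*(x + 4)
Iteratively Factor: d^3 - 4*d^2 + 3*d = (d)*(d^2 - 4*d + 3) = d*(d - 3)*(d - 1)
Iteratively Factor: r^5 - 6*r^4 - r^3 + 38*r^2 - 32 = (r - 4)*(r^4 - 2*r^3 - 9*r^2 + 2*r + 8) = (r - 4)^2*(r^3 + 2*r^2 - r - 2) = (r - 4)^2*(r - 1)*(r^2 + 3*r + 2) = (r - 4)^2*(r - 1)*(r + 2)*(r + 1)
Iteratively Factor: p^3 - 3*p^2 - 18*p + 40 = (p - 5)*(p^2 + 2*p - 8) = (p - 5)*(p - 2)*(p + 4)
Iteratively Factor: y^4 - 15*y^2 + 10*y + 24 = (y - 2)*(y^3 + 2*y^2 - 11*y - 12) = (y - 2)*(y + 4)*(y^2 - 2*y - 3) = (y - 3)*(y - 2)*(y + 4)*(y + 1)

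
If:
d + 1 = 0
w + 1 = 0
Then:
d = -1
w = -1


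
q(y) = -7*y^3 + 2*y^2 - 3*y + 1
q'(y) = -21*y^2 + 4*y - 3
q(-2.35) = 109.94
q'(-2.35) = -128.37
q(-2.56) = 139.23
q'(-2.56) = -150.87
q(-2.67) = 156.51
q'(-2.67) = -163.39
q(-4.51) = 697.35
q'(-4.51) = -448.18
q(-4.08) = 521.95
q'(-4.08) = -368.89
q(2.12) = -63.07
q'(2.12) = -88.90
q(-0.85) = 9.29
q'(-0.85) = -21.57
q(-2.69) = 159.80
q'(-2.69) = -165.72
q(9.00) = -4967.00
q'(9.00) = -1668.00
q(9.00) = -4967.00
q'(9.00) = -1668.00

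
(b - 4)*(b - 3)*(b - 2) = b^3 - 9*b^2 + 26*b - 24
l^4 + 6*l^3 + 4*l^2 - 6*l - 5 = (l - 1)*(l + 1)^2*(l + 5)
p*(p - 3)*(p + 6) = p^3 + 3*p^2 - 18*p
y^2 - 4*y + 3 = (y - 3)*(y - 1)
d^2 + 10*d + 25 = (d + 5)^2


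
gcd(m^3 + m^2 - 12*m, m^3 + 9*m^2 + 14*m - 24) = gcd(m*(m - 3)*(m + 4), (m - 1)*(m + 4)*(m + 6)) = m + 4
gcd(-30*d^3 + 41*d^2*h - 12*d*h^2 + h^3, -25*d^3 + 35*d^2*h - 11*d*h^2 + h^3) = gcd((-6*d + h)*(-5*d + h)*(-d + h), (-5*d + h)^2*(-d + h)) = 5*d^2 - 6*d*h + h^2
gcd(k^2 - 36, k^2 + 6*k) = k + 6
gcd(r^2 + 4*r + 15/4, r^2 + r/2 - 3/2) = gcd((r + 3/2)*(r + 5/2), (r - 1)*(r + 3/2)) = r + 3/2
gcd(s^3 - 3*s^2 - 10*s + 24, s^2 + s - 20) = s - 4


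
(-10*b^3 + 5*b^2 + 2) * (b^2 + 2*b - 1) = -10*b^5 - 15*b^4 + 20*b^3 - 3*b^2 + 4*b - 2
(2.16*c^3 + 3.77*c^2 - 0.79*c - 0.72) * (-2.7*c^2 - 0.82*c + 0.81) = -5.832*c^5 - 11.9502*c^4 + 0.791200000000001*c^3 + 5.6455*c^2 - 0.0495000000000001*c - 0.5832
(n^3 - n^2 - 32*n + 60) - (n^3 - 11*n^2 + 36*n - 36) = 10*n^2 - 68*n + 96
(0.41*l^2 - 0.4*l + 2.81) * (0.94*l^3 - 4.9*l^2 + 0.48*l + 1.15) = 0.3854*l^5 - 2.385*l^4 + 4.7982*l^3 - 13.4895*l^2 + 0.8888*l + 3.2315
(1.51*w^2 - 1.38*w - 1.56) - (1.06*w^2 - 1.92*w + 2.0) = 0.45*w^2 + 0.54*w - 3.56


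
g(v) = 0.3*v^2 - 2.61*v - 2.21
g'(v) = 0.6*v - 2.61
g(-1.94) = 3.98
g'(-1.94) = -3.77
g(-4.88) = 17.67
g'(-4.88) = -5.54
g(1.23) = -4.97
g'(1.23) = -1.87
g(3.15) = -7.45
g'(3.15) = -0.72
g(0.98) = -4.48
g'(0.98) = -2.02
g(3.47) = -7.65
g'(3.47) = -0.53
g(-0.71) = -0.21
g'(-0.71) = -3.04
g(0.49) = -3.42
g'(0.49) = -2.32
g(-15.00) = 104.44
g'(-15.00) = -11.61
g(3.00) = -7.34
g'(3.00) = -0.81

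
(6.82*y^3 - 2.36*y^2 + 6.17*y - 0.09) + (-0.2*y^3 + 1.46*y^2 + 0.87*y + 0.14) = 6.62*y^3 - 0.9*y^2 + 7.04*y + 0.05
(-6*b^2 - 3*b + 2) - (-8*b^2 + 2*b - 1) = 2*b^2 - 5*b + 3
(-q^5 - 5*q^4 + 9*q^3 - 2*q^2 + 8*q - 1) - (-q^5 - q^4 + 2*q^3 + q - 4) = -4*q^4 + 7*q^3 - 2*q^2 + 7*q + 3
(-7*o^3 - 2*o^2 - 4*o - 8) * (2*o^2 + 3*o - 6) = -14*o^5 - 25*o^4 + 28*o^3 - 16*o^2 + 48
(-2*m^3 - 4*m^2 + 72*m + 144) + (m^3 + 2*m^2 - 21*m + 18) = -m^3 - 2*m^2 + 51*m + 162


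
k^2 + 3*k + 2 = (k + 1)*(k + 2)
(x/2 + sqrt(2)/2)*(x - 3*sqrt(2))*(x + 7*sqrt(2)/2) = x^3/2 + 3*sqrt(2)*x^2/4 - 10*x - 21*sqrt(2)/2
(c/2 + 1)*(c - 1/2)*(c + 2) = c^3/2 + 7*c^2/4 + c - 1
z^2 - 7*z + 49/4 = (z - 7/2)^2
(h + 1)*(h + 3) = h^2 + 4*h + 3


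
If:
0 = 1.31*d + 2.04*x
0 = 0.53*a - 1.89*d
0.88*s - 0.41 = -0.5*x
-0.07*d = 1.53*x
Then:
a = 0.00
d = 0.00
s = 0.47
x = 0.00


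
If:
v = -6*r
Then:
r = -v/6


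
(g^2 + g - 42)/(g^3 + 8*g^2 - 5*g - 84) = (g - 6)/(g^2 + g - 12)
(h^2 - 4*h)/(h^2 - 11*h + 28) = h/(h - 7)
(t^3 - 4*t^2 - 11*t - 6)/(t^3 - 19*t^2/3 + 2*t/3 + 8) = 3*(t + 1)/(3*t - 4)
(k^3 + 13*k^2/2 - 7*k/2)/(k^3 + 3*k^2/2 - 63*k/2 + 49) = k*(2*k - 1)/(2*k^2 - 11*k + 14)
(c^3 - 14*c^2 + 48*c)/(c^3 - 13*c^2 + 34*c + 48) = c/(c + 1)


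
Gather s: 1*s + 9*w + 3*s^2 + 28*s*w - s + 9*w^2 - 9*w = 3*s^2 + 28*s*w + 9*w^2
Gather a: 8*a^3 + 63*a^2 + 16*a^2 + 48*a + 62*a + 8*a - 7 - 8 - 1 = 8*a^3 + 79*a^2 + 118*a - 16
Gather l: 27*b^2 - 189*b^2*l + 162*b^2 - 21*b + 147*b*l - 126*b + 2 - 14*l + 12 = 189*b^2 - 147*b + l*(-189*b^2 + 147*b - 14) + 14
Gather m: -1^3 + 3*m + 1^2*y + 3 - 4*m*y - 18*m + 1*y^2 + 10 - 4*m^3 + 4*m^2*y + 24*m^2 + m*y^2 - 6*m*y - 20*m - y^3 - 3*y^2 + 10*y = -4*m^3 + m^2*(4*y + 24) + m*(y^2 - 10*y - 35) - y^3 - 2*y^2 + 11*y + 12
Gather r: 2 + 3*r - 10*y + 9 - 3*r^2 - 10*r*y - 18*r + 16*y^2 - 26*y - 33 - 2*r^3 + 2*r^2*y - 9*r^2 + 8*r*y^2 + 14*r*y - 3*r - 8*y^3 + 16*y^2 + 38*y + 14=-2*r^3 + r^2*(2*y - 12) + r*(8*y^2 + 4*y - 18) - 8*y^3 + 32*y^2 + 2*y - 8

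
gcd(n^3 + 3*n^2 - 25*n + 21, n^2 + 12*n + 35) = n + 7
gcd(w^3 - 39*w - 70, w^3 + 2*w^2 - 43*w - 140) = w^2 - 2*w - 35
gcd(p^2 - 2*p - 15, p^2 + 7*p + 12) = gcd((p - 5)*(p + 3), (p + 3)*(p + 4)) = p + 3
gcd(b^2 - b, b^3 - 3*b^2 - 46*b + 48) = b - 1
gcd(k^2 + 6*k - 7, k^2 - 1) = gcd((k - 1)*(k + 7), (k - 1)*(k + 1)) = k - 1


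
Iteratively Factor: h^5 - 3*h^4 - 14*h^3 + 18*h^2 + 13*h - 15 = (h + 3)*(h^4 - 6*h^3 + 4*h^2 + 6*h - 5) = (h - 1)*(h + 3)*(h^3 - 5*h^2 - h + 5) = (h - 1)^2*(h + 3)*(h^2 - 4*h - 5) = (h - 1)^2*(h + 1)*(h + 3)*(h - 5)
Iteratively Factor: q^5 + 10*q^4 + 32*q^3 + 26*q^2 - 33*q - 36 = (q + 3)*(q^4 + 7*q^3 + 11*q^2 - 7*q - 12) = (q + 3)*(q + 4)*(q^3 + 3*q^2 - q - 3) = (q + 3)^2*(q + 4)*(q^2 - 1) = (q - 1)*(q + 3)^2*(q + 4)*(q + 1)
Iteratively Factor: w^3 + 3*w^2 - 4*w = (w)*(w^2 + 3*w - 4) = w*(w - 1)*(w + 4)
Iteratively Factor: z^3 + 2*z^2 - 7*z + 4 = (z - 1)*(z^2 + 3*z - 4) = (z - 1)^2*(z + 4)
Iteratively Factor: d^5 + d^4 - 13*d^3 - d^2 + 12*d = (d - 1)*(d^4 + 2*d^3 - 11*d^2 - 12*d) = (d - 1)*(d + 4)*(d^3 - 2*d^2 - 3*d) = d*(d - 1)*(d + 4)*(d^2 - 2*d - 3) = d*(d - 3)*(d - 1)*(d + 4)*(d + 1)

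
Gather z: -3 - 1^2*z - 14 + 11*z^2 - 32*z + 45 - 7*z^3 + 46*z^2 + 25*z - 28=-7*z^3 + 57*z^2 - 8*z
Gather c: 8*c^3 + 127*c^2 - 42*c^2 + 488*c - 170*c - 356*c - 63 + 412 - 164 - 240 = 8*c^3 + 85*c^2 - 38*c - 55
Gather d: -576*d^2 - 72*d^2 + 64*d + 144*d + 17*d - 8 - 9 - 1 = -648*d^2 + 225*d - 18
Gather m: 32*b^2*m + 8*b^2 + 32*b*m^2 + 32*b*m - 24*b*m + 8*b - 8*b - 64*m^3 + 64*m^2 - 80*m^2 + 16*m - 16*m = 8*b^2 - 64*m^3 + m^2*(32*b - 16) + m*(32*b^2 + 8*b)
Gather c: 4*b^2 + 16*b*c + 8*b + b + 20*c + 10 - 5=4*b^2 + 9*b + c*(16*b + 20) + 5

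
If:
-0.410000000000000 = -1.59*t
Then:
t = 0.26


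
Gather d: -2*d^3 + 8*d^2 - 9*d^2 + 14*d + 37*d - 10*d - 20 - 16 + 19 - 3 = -2*d^3 - d^2 + 41*d - 20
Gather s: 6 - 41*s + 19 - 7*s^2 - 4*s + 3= -7*s^2 - 45*s + 28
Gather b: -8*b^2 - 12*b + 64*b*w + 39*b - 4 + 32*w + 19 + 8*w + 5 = -8*b^2 + b*(64*w + 27) + 40*w + 20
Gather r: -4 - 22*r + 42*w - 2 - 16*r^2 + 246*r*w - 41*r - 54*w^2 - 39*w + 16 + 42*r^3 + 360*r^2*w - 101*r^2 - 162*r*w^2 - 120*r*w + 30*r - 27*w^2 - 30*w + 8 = 42*r^3 + r^2*(360*w - 117) + r*(-162*w^2 + 126*w - 33) - 81*w^2 - 27*w + 18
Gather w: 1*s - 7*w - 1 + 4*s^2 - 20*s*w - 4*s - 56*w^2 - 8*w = 4*s^2 - 3*s - 56*w^2 + w*(-20*s - 15) - 1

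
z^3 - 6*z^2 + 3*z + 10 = (z - 5)*(z - 2)*(z + 1)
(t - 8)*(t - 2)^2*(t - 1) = t^4 - 13*t^3 + 48*t^2 - 68*t + 32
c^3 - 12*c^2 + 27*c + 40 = (c - 8)*(c - 5)*(c + 1)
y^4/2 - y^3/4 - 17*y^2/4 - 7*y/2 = y*(y/2 + 1)*(y - 7/2)*(y + 1)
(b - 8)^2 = b^2 - 16*b + 64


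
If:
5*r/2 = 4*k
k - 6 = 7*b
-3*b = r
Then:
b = -48/71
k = 90/71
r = 144/71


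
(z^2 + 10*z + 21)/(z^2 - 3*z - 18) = (z + 7)/(z - 6)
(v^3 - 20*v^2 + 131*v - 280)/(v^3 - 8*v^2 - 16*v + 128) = (v^2 - 12*v + 35)/(v^2 - 16)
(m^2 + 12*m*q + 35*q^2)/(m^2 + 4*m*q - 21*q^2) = (-m - 5*q)/(-m + 3*q)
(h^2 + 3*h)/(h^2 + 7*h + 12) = h/(h + 4)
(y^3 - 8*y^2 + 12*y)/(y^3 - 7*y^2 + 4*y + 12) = y/(y + 1)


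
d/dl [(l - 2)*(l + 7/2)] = 2*l + 3/2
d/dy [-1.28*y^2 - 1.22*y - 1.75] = -2.56*y - 1.22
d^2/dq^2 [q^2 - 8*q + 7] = 2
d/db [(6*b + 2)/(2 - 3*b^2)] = 6*(3*b^2 + 2*b + 2)/(9*b^4 - 12*b^2 + 4)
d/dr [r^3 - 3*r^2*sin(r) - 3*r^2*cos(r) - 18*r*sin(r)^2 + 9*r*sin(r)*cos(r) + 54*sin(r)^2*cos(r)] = -3*sqrt(2)*r^2*cos(r + pi/4) + 3*r^2 - 18*r*sin(2*r) - 6*sqrt(2)*r*sin(r + pi/4) + 9*r*cos(2*r) - 27*sin(r)/2 + 9*sin(2*r)/2 + 81*sin(3*r)/2 + 9*cos(2*r) - 9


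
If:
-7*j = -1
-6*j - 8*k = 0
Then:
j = 1/7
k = -3/28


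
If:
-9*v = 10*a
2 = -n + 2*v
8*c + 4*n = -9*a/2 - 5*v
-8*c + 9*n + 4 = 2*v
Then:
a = -396/499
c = 27/1996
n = -118/499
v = 440/499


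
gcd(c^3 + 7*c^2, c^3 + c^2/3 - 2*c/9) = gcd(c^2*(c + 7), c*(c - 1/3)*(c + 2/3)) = c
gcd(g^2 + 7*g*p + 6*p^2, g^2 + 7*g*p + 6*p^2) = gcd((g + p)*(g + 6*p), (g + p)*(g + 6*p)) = g^2 + 7*g*p + 6*p^2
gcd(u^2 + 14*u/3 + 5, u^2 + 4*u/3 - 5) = u + 3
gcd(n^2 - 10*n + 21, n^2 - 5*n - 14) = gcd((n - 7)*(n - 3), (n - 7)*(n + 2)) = n - 7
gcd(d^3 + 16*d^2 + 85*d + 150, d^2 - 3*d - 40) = d + 5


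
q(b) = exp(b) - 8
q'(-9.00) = 0.00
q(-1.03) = -7.64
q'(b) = exp(b)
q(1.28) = -4.40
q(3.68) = 31.65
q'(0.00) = 1.00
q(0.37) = -6.55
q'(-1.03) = 0.36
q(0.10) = -6.89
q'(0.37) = 1.45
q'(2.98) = 19.69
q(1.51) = -3.47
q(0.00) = -7.00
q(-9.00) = -8.00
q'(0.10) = 1.11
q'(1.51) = 4.53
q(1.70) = -2.53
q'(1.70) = 5.47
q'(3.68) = 39.65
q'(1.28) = 3.60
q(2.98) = 11.69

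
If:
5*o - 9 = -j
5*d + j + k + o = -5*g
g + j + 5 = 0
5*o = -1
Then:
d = 326/25 - k/5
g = -15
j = 10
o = -1/5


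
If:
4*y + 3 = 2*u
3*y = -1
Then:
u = 5/6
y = -1/3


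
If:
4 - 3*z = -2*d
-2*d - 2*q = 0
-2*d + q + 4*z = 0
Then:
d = 16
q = -16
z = 12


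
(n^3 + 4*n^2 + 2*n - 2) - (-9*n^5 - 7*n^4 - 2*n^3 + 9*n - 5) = 9*n^5 + 7*n^4 + 3*n^3 + 4*n^2 - 7*n + 3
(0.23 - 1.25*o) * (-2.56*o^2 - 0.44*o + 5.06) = 3.2*o^3 - 0.0387999999999999*o^2 - 6.4262*o + 1.1638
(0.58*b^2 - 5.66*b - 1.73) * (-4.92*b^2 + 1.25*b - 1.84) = -2.8536*b^4 + 28.5722*b^3 + 0.3694*b^2 + 8.2519*b + 3.1832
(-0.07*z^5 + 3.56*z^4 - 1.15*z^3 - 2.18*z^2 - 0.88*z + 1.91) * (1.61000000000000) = -0.1127*z^5 + 5.7316*z^4 - 1.8515*z^3 - 3.5098*z^2 - 1.4168*z + 3.0751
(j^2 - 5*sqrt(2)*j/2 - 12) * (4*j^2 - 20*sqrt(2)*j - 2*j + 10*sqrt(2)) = 4*j^4 - 30*sqrt(2)*j^3 - 2*j^3 + 15*sqrt(2)*j^2 + 52*j^2 - 26*j + 240*sqrt(2)*j - 120*sqrt(2)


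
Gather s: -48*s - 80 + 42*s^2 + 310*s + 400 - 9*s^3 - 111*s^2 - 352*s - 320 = -9*s^3 - 69*s^2 - 90*s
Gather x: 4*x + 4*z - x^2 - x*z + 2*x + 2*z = -x^2 + x*(6 - z) + 6*z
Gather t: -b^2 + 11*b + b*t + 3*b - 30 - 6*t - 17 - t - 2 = -b^2 + 14*b + t*(b - 7) - 49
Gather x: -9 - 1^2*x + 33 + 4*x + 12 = 3*x + 36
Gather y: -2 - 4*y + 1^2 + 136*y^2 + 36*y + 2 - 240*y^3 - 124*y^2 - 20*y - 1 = -240*y^3 + 12*y^2 + 12*y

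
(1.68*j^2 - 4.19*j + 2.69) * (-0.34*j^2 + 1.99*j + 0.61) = -0.5712*j^4 + 4.7678*j^3 - 8.2279*j^2 + 2.7972*j + 1.6409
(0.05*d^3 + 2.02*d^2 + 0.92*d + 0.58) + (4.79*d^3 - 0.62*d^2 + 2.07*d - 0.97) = 4.84*d^3 + 1.4*d^2 + 2.99*d - 0.39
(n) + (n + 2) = 2*n + 2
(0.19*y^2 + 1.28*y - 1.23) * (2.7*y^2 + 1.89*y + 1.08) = 0.513*y^4 + 3.8151*y^3 - 0.6966*y^2 - 0.9423*y - 1.3284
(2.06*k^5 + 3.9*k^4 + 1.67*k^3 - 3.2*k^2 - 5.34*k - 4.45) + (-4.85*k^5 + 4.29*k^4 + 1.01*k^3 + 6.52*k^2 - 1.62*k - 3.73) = -2.79*k^5 + 8.19*k^4 + 2.68*k^3 + 3.32*k^2 - 6.96*k - 8.18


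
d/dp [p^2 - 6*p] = 2*p - 6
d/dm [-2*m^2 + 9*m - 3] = 9 - 4*m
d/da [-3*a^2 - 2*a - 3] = -6*a - 2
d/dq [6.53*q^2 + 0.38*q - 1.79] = 13.06*q + 0.38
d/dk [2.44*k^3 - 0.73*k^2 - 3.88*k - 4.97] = 7.32*k^2 - 1.46*k - 3.88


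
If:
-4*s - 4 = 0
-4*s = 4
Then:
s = -1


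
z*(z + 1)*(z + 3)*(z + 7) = z^4 + 11*z^3 + 31*z^2 + 21*z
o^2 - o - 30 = (o - 6)*(o + 5)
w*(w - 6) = w^2 - 6*w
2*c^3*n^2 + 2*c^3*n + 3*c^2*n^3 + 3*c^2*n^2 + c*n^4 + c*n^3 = n*(c + n)*(2*c + n)*(c*n + c)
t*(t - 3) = t^2 - 3*t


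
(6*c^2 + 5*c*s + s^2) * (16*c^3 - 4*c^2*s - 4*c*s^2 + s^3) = 96*c^5 + 56*c^4*s - 28*c^3*s^2 - 18*c^2*s^3 + c*s^4 + s^5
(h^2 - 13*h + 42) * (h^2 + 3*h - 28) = h^4 - 10*h^3 - 25*h^2 + 490*h - 1176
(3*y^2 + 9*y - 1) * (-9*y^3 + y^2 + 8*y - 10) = -27*y^5 - 78*y^4 + 42*y^3 + 41*y^2 - 98*y + 10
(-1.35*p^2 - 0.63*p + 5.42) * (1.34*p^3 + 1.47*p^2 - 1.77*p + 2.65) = -1.809*p^5 - 2.8287*p^4 + 8.7262*p^3 + 5.505*p^2 - 11.2629*p + 14.363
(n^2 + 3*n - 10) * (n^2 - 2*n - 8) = n^4 + n^3 - 24*n^2 - 4*n + 80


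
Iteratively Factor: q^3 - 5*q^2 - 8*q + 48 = (q - 4)*(q^2 - q - 12) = (q - 4)*(q + 3)*(q - 4)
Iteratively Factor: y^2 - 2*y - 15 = (y + 3)*(y - 5)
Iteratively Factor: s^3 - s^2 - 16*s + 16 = (s - 4)*(s^2 + 3*s - 4) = (s - 4)*(s + 4)*(s - 1)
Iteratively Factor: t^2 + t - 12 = (t - 3)*(t + 4)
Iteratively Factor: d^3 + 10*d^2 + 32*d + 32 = (d + 4)*(d^2 + 6*d + 8) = (d + 2)*(d + 4)*(d + 4)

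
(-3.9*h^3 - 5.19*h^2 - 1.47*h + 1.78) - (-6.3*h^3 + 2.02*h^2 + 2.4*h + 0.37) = 2.4*h^3 - 7.21*h^2 - 3.87*h + 1.41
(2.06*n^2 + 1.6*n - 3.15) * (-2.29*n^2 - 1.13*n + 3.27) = -4.7174*n^4 - 5.9918*n^3 + 12.1417*n^2 + 8.7915*n - 10.3005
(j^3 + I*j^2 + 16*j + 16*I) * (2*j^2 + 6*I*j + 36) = 2*j^5 + 8*I*j^4 + 62*j^3 + 164*I*j^2 + 480*j + 576*I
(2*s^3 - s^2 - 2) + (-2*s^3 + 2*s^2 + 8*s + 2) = s^2 + 8*s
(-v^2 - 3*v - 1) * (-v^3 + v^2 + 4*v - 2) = v^5 + 2*v^4 - 6*v^3 - 11*v^2 + 2*v + 2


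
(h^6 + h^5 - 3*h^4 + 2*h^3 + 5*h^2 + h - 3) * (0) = 0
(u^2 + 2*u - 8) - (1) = u^2 + 2*u - 9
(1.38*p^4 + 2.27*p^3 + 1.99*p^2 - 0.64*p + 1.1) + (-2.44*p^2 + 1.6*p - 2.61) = 1.38*p^4 + 2.27*p^3 - 0.45*p^2 + 0.96*p - 1.51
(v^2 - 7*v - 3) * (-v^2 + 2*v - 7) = -v^4 + 9*v^3 - 18*v^2 + 43*v + 21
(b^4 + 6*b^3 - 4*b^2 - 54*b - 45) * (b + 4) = b^5 + 10*b^4 + 20*b^3 - 70*b^2 - 261*b - 180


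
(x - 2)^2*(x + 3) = x^3 - x^2 - 8*x + 12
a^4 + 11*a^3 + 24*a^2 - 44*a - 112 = (a - 2)*(a + 2)*(a + 4)*(a + 7)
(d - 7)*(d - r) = d^2 - d*r - 7*d + 7*r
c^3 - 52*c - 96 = (c - 8)*(c + 2)*(c + 6)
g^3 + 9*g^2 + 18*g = g*(g + 3)*(g + 6)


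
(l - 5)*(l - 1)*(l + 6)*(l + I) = l^4 + I*l^3 - 31*l^2 + 30*l - 31*I*l + 30*I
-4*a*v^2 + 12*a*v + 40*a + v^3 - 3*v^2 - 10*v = (-4*a + v)*(v - 5)*(v + 2)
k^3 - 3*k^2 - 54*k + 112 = (k - 8)*(k - 2)*(k + 7)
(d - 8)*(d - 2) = d^2 - 10*d + 16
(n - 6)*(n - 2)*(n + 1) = n^3 - 7*n^2 + 4*n + 12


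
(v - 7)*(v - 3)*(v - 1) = v^3 - 11*v^2 + 31*v - 21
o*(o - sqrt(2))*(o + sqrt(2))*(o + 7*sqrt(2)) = o^4 + 7*sqrt(2)*o^3 - 2*o^2 - 14*sqrt(2)*o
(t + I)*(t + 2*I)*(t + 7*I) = t^3 + 10*I*t^2 - 23*t - 14*I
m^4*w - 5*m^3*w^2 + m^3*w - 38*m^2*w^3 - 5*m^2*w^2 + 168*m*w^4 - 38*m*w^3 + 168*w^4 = (m - 7*w)*(m - 4*w)*(m + 6*w)*(m*w + w)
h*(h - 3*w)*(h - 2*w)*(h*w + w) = h^4*w - 5*h^3*w^2 + h^3*w + 6*h^2*w^3 - 5*h^2*w^2 + 6*h*w^3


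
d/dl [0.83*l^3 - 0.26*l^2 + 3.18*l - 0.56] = 2.49*l^2 - 0.52*l + 3.18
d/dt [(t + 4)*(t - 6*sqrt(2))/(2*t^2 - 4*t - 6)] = (-(t - 1)*(t + 4)*(t - 6*sqrt(2)) + (-t - 2 + 3*sqrt(2))*(-t^2 + 2*t + 3))/(-t^2 + 2*t + 3)^2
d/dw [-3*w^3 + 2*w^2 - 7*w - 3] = -9*w^2 + 4*w - 7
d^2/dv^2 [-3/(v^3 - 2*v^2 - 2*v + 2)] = 6*((3*v - 2)*(v^3 - 2*v^2 - 2*v + 2) - (-3*v^2 + 4*v + 2)^2)/(v^3 - 2*v^2 - 2*v + 2)^3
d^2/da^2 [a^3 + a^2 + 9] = 6*a + 2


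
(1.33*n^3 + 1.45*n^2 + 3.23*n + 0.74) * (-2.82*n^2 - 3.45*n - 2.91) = -3.7506*n^5 - 8.6775*n^4 - 17.9814*n^3 - 17.4498*n^2 - 11.9523*n - 2.1534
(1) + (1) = 2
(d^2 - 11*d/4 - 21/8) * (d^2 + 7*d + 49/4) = d^4 + 17*d^3/4 - 77*d^2/8 - 833*d/16 - 1029/32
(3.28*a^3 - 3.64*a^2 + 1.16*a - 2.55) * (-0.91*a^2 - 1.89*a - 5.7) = -2.9848*a^5 - 2.8868*a^4 - 12.872*a^3 + 20.8761*a^2 - 1.7925*a + 14.535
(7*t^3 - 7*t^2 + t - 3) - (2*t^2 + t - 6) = 7*t^3 - 9*t^2 + 3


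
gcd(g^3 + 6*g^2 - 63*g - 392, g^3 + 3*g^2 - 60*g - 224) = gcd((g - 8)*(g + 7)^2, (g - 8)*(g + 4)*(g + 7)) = g^2 - g - 56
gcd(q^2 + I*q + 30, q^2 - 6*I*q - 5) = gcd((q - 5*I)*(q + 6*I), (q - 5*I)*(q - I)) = q - 5*I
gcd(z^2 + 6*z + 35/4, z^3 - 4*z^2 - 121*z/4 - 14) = z + 7/2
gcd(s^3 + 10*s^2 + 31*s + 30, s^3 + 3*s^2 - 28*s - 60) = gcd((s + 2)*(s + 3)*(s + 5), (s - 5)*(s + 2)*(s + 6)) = s + 2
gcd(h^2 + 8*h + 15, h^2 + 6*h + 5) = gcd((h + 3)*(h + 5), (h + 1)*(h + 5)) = h + 5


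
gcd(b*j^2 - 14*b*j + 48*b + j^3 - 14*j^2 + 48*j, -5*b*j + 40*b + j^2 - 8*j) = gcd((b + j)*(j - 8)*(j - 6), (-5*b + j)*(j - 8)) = j - 8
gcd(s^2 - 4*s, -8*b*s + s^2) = s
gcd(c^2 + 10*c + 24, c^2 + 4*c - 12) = c + 6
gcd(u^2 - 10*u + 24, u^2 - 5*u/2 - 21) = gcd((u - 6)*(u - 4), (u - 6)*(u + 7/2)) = u - 6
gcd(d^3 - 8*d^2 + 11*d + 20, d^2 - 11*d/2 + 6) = d - 4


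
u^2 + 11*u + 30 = (u + 5)*(u + 6)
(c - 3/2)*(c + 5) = c^2 + 7*c/2 - 15/2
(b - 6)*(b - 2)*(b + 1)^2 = b^4 - 6*b^3 - 3*b^2 + 16*b + 12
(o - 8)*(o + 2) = o^2 - 6*o - 16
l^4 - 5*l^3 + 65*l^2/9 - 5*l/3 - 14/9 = (l - 7/3)*(l - 2)*(l - 1)*(l + 1/3)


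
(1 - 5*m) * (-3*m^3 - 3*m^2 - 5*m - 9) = 15*m^4 + 12*m^3 + 22*m^2 + 40*m - 9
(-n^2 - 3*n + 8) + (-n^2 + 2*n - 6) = -2*n^2 - n + 2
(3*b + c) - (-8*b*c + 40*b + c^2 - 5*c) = 8*b*c - 37*b - c^2 + 6*c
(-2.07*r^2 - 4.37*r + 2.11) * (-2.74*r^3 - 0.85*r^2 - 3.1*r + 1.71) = 5.6718*r^5 + 13.7333*r^4 + 4.3501*r^3 + 8.2138*r^2 - 14.0137*r + 3.6081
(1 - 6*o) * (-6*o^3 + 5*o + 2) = 36*o^4 - 6*o^3 - 30*o^2 - 7*o + 2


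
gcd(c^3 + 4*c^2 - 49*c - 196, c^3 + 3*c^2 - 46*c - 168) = c^2 - 3*c - 28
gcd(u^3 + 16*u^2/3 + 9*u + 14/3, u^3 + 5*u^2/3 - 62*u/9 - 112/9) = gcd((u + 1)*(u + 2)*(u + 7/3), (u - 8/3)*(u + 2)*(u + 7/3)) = u^2 + 13*u/3 + 14/3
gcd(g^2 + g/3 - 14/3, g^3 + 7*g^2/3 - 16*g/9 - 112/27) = g + 7/3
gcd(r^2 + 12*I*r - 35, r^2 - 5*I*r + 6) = 1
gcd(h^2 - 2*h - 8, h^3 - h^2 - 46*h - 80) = h + 2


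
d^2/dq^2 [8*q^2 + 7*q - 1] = 16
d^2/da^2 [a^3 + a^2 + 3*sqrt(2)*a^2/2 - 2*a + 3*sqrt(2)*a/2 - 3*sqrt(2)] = 6*a + 2 + 3*sqrt(2)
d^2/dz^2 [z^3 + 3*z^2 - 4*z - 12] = 6*z + 6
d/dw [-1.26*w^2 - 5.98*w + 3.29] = -2.52*w - 5.98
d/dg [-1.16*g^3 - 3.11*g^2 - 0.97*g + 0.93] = -3.48*g^2 - 6.22*g - 0.97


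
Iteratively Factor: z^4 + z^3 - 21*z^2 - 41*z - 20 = (z + 4)*(z^3 - 3*z^2 - 9*z - 5) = (z + 1)*(z + 4)*(z^2 - 4*z - 5) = (z + 1)^2*(z + 4)*(z - 5)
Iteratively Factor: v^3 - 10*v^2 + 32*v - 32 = (v - 4)*(v^2 - 6*v + 8) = (v - 4)^2*(v - 2)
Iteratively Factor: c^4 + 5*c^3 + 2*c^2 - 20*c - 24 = (c - 2)*(c^3 + 7*c^2 + 16*c + 12) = (c - 2)*(c + 3)*(c^2 + 4*c + 4) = (c - 2)*(c + 2)*(c + 3)*(c + 2)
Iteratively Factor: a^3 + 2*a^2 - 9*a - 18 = (a + 3)*(a^2 - a - 6) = (a + 2)*(a + 3)*(a - 3)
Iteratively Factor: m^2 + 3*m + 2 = (m + 2)*(m + 1)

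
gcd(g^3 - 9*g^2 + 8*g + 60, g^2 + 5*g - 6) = 1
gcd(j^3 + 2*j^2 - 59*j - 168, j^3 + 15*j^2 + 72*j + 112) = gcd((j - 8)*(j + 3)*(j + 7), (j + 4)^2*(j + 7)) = j + 7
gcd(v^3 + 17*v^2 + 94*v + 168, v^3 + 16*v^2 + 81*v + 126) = v^2 + 13*v + 42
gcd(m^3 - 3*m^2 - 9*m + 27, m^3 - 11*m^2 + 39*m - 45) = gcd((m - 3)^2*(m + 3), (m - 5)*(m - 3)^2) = m^2 - 6*m + 9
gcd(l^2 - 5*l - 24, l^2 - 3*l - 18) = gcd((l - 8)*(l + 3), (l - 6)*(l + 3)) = l + 3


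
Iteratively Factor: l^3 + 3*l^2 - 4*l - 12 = (l + 3)*(l^2 - 4) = (l + 2)*(l + 3)*(l - 2)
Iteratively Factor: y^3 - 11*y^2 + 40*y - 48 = (y - 4)*(y^2 - 7*y + 12) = (y - 4)^2*(y - 3)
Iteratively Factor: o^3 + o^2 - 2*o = (o - 1)*(o^2 + 2*o) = (o - 1)*(o + 2)*(o)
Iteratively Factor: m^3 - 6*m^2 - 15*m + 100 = (m - 5)*(m^2 - m - 20) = (m - 5)^2*(m + 4)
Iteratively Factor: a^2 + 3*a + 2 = (a + 2)*(a + 1)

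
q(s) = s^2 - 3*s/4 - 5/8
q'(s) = 2*s - 3/4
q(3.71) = 10.36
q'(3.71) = 6.67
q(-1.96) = 4.69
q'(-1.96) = -4.67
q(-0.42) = -0.13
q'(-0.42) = -1.59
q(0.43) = -0.76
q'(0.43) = 0.11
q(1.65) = 0.86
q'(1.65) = 2.55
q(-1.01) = 1.15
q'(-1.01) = -2.77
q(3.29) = 7.73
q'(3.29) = 5.83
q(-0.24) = -0.39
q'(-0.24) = -1.23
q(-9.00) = 87.12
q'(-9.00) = -18.75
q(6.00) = 30.88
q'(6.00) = 11.25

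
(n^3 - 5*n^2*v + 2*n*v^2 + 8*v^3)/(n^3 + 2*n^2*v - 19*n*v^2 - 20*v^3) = (n - 2*v)/(n + 5*v)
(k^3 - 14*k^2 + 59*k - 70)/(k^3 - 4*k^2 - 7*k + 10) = (k^2 - 9*k + 14)/(k^2 + k - 2)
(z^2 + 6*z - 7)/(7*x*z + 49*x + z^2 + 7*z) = (z - 1)/(7*x + z)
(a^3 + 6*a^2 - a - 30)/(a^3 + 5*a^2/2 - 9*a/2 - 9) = 2*(a + 5)/(2*a + 3)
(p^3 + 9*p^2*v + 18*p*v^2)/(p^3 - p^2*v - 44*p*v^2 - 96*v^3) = p*(p + 6*v)/(p^2 - 4*p*v - 32*v^2)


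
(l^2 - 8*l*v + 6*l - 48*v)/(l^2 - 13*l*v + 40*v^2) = (-l - 6)/(-l + 5*v)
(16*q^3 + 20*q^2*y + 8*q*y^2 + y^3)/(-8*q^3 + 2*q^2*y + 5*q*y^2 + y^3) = (2*q + y)/(-q + y)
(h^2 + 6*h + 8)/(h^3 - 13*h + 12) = (h + 2)/(h^2 - 4*h + 3)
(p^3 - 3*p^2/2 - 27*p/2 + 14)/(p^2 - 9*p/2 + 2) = (2*p^2 + 5*p - 7)/(2*p - 1)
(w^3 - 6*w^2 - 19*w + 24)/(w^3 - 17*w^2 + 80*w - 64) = (w + 3)/(w - 8)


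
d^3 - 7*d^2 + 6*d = d*(d - 6)*(d - 1)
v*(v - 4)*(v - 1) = v^3 - 5*v^2 + 4*v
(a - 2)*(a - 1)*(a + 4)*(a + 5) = a^4 + 6*a^3 - 5*a^2 - 42*a + 40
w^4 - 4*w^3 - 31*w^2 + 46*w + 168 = (w - 7)*(w - 3)*(w + 2)*(w + 4)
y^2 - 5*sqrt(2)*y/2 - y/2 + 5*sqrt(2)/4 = (y - 1/2)*(y - 5*sqrt(2)/2)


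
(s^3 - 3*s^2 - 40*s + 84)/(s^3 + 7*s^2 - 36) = (s - 7)/(s + 3)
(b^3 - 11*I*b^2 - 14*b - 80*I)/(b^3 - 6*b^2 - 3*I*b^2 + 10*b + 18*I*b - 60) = (b - 8*I)/(b - 6)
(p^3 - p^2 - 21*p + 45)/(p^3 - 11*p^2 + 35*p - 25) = (p^3 - p^2 - 21*p + 45)/(p^3 - 11*p^2 + 35*p - 25)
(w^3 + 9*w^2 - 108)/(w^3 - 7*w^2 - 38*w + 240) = (w^2 + 3*w - 18)/(w^2 - 13*w + 40)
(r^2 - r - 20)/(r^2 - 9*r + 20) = (r + 4)/(r - 4)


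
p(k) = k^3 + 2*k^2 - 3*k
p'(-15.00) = 612.00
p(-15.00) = -2880.00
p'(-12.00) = 381.00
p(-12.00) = -1404.00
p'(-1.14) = -3.66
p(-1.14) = 4.54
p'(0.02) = -2.92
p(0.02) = -0.06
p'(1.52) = 10.01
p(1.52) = 3.57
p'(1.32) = 7.51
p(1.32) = 1.82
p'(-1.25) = -3.31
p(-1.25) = 4.92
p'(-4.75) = 45.69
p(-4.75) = -47.80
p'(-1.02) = -3.96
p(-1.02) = 4.08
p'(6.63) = 155.39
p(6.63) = 359.46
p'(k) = 3*k^2 + 4*k - 3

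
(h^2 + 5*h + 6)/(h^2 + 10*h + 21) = (h + 2)/(h + 7)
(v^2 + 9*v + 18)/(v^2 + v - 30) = (v + 3)/(v - 5)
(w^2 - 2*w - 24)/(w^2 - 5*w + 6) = (w^2 - 2*w - 24)/(w^2 - 5*w + 6)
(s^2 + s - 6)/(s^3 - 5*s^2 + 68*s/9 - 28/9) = 9*(s + 3)/(9*s^2 - 27*s + 14)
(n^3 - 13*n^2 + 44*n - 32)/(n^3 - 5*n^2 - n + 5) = (n^2 - 12*n + 32)/(n^2 - 4*n - 5)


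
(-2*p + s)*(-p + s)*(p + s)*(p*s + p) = 2*p^4*s + 2*p^4 - p^3*s^2 - p^3*s - 2*p^2*s^3 - 2*p^2*s^2 + p*s^4 + p*s^3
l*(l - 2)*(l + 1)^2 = l^4 - 3*l^2 - 2*l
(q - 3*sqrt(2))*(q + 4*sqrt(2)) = q^2 + sqrt(2)*q - 24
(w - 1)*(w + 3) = w^2 + 2*w - 3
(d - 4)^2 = d^2 - 8*d + 16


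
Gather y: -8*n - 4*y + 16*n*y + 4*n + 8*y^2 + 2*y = -4*n + 8*y^2 + y*(16*n - 2)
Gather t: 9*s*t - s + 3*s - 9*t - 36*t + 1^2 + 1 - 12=2*s + t*(9*s - 45) - 10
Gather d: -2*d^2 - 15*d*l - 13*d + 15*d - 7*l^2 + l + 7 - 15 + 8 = -2*d^2 + d*(2 - 15*l) - 7*l^2 + l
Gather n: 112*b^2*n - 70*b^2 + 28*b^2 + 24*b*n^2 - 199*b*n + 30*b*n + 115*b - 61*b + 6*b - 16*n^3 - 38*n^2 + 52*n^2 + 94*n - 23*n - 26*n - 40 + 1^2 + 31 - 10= -42*b^2 + 60*b - 16*n^3 + n^2*(24*b + 14) + n*(112*b^2 - 169*b + 45) - 18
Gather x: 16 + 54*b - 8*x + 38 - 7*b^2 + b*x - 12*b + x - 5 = -7*b^2 + 42*b + x*(b - 7) + 49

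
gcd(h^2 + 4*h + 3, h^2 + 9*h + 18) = h + 3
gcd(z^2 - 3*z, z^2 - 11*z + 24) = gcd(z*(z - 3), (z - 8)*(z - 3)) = z - 3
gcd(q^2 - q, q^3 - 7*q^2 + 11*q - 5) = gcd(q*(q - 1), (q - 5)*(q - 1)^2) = q - 1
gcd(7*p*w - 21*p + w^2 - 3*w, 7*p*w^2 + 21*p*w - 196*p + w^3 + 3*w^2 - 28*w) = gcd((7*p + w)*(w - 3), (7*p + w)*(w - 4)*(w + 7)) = 7*p + w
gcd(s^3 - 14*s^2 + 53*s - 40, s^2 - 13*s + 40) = s^2 - 13*s + 40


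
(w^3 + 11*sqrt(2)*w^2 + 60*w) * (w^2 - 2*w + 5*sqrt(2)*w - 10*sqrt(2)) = w^5 - 2*w^4 + 16*sqrt(2)*w^4 - 32*sqrt(2)*w^3 + 170*w^3 - 340*w^2 + 300*sqrt(2)*w^2 - 600*sqrt(2)*w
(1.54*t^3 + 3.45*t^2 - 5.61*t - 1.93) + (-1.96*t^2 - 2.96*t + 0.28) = 1.54*t^3 + 1.49*t^2 - 8.57*t - 1.65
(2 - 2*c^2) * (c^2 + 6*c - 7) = -2*c^4 - 12*c^3 + 16*c^2 + 12*c - 14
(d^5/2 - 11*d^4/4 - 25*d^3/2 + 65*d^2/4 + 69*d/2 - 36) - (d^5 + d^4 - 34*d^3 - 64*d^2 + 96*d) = -d^5/2 - 15*d^4/4 + 43*d^3/2 + 321*d^2/4 - 123*d/2 - 36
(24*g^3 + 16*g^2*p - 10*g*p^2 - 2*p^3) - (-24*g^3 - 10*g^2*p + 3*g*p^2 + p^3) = 48*g^3 + 26*g^2*p - 13*g*p^2 - 3*p^3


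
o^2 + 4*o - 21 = (o - 3)*(o + 7)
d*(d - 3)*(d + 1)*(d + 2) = d^4 - 7*d^2 - 6*d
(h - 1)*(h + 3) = h^2 + 2*h - 3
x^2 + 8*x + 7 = (x + 1)*(x + 7)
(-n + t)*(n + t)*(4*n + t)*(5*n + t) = -20*n^4 - 9*n^3*t + 19*n^2*t^2 + 9*n*t^3 + t^4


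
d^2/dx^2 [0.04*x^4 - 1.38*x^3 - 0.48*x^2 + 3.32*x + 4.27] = 0.48*x^2 - 8.28*x - 0.96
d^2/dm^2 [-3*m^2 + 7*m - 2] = -6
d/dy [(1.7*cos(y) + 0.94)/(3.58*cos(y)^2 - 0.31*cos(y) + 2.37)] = (6.086*cos(y)^2 + 6.7304*cos(y) - 4.3204)*sin(y)/(12.8164*cos(y)^4 - 2.2196*cos(y)^3 + 17.0653*cos(y)^2 - 1.4694*cos(y) + 5.6169)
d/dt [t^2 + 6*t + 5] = 2*t + 6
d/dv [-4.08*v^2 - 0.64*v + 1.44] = -8.16*v - 0.64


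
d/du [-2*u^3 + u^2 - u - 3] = -6*u^2 + 2*u - 1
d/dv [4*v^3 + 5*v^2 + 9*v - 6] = 12*v^2 + 10*v + 9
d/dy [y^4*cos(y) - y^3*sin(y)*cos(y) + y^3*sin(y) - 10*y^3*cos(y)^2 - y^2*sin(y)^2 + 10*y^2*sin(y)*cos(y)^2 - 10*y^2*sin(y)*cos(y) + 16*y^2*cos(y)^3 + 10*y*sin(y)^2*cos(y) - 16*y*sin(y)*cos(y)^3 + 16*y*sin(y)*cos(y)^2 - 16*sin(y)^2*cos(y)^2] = -y^4*sin(y) + 10*y^3*sin(2*y) + 5*y^3*cos(y) - y^3*cos(2*y) - 9*y^2*sin(y) - 5*y^2*sin(2*y)/2 - 12*y^2*sin(3*y) + 5*y^2*cos(y)/2 - 25*y^2*cos(2*y) + 15*y^2*cos(3*y)/2 - 15*y^2 + 5*y*sin(y)/2 - 10*y*sin(2*y) + 25*y*sin(3*y)/2 + 28*y*cos(y) - 16*y*cos(2*y)^2 - 7*y*cos(2*y) + 20*y*cos(3*y) + 7*y + 4*sin(y) - 4*sin(2*y) + 4*sin(3*y) - 10*sin(4*y) + 5*cos(y)/2 - 5*cos(3*y)/2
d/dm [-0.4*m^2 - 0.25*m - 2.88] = -0.8*m - 0.25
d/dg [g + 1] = 1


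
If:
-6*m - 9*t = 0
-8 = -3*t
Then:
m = -4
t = 8/3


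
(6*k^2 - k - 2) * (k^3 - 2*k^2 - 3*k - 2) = 6*k^5 - 13*k^4 - 18*k^3 - 5*k^2 + 8*k + 4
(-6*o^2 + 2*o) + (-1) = -6*o^2 + 2*o - 1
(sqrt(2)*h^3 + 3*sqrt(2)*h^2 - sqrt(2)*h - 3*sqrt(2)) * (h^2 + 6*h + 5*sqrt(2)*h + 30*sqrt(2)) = sqrt(2)*h^5 + 10*h^4 + 9*sqrt(2)*h^4 + 17*sqrt(2)*h^3 + 90*h^3 - 9*sqrt(2)*h^2 + 170*h^2 - 90*h - 18*sqrt(2)*h - 180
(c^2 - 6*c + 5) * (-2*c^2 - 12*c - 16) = -2*c^4 + 46*c^2 + 36*c - 80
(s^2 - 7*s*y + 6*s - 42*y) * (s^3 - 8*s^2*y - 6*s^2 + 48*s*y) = s^5 - 15*s^4*y + 56*s^3*y^2 - 36*s^3 + 540*s^2*y - 2016*s*y^2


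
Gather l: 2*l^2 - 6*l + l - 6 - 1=2*l^2 - 5*l - 7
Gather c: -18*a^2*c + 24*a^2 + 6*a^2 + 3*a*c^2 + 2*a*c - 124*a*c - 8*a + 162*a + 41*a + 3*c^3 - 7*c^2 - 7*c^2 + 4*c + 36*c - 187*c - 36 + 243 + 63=30*a^2 + 195*a + 3*c^3 + c^2*(3*a - 14) + c*(-18*a^2 - 122*a - 147) + 270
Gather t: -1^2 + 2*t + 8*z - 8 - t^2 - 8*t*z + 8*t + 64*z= -t^2 + t*(10 - 8*z) + 72*z - 9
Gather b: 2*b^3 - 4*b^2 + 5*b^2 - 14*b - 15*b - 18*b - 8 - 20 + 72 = 2*b^3 + b^2 - 47*b + 44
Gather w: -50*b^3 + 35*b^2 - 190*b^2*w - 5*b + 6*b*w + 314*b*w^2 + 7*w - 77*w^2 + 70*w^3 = -50*b^3 + 35*b^2 - 5*b + 70*w^3 + w^2*(314*b - 77) + w*(-190*b^2 + 6*b + 7)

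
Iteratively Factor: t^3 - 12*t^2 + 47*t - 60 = (t - 5)*(t^2 - 7*t + 12) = (t - 5)*(t - 3)*(t - 4)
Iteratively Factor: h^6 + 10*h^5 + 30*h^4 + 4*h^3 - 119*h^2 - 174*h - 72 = (h + 4)*(h^5 + 6*h^4 + 6*h^3 - 20*h^2 - 39*h - 18) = (h + 1)*(h + 4)*(h^4 + 5*h^3 + h^2 - 21*h - 18) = (h + 1)*(h + 3)*(h + 4)*(h^3 + 2*h^2 - 5*h - 6) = (h - 2)*(h + 1)*(h + 3)*(h + 4)*(h^2 + 4*h + 3) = (h - 2)*(h + 1)^2*(h + 3)*(h + 4)*(h + 3)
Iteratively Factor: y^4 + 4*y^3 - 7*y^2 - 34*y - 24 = (y + 4)*(y^3 - 7*y - 6) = (y + 2)*(y + 4)*(y^2 - 2*y - 3) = (y + 1)*(y + 2)*(y + 4)*(y - 3)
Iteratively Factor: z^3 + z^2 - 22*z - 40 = (z - 5)*(z^2 + 6*z + 8) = (z - 5)*(z + 2)*(z + 4)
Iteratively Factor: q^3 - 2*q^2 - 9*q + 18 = (q - 3)*(q^2 + q - 6) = (q - 3)*(q - 2)*(q + 3)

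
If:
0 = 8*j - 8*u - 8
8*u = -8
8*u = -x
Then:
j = 0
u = -1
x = 8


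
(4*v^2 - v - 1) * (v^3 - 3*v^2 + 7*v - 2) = 4*v^5 - 13*v^4 + 30*v^3 - 12*v^2 - 5*v + 2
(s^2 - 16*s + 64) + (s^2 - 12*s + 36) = 2*s^2 - 28*s + 100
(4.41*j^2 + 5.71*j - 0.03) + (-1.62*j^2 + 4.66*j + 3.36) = 2.79*j^2 + 10.37*j + 3.33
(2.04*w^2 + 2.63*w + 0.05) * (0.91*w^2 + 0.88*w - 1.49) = 1.8564*w^4 + 4.1885*w^3 - 0.6797*w^2 - 3.8747*w - 0.0745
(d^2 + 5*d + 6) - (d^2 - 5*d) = 10*d + 6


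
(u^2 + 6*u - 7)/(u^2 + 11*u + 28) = (u - 1)/(u + 4)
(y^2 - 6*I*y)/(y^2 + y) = (y - 6*I)/(y + 1)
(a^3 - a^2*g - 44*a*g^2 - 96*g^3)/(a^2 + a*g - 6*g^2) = (a^2 - 4*a*g - 32*g^2)/(a - 2*g)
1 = 1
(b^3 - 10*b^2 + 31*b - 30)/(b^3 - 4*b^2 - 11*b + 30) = (b - 3)/(b + 3)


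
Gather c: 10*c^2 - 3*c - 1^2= 10*c^2 - 3*c - 1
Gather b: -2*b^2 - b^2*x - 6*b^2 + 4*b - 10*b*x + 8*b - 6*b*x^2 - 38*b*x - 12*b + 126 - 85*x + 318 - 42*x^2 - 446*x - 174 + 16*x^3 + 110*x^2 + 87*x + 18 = b^2*(-x - 8) + b*(-6*x^2 - 48*x) + 16*x^3 + 68*x^2 - 444*x + 288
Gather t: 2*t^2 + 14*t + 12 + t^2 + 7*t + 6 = 3*t^2 + 21*t + 18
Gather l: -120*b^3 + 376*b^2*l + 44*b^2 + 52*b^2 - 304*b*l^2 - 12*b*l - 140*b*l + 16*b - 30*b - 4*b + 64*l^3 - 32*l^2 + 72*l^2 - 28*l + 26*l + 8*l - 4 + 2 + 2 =-120*b^3 + 96*b^2 - 18*b + 64*l^3 + l^2*(40 - 304*b) + l*(376*b^2 - 152*b + 6)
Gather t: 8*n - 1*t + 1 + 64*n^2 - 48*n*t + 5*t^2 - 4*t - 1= 64*n^2 + 8*n + 5*t^2 + t*(-48*n - 5)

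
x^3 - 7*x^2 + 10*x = x*(x - 5)*(x - 2)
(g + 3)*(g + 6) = g^2 + 9*g + 18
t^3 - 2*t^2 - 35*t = t*(t - 7)*(t + 5)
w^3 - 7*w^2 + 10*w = w*(w - 5)*(w - 2)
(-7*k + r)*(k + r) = -7*k^2 - 6*k*r + r^2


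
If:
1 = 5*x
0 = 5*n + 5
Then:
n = -1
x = 1/5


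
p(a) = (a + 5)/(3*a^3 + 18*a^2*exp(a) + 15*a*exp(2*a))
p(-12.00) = 0.00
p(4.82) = 0.00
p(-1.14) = 3.00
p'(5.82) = -0.00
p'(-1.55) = -6.87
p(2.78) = 0.00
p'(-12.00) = 0.00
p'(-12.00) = 0.00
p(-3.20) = -0.02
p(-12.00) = 0.00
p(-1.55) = -1.13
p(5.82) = 0.00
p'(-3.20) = -0.03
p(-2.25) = -0.11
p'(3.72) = -0.00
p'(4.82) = -0.00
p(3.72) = 0.00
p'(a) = (a + 5)*(-18*a^2*exp(a) - 9*a^2 - 30*a*exp(2*a) - 36*a*exp(a) - 15*exp(2*a))/(3*a^3 + 18*a^2*exp(a) + 15*a*exp(2*a))^2 + 1/(3*a^3 + 18*a^2*exp(a) + 15*a*exp(2*a))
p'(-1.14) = -8.74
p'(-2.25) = -0.24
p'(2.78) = -0.00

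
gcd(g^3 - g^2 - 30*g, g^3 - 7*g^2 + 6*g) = g^2 - 6*g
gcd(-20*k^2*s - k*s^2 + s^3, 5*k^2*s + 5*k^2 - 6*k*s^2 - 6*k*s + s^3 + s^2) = -5*k + s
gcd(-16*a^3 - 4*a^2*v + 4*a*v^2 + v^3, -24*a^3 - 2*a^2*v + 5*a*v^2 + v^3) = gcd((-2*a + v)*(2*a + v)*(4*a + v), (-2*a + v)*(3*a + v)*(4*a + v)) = -8*a^2 + 2*a*v + v^2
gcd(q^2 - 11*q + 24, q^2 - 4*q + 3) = q - 3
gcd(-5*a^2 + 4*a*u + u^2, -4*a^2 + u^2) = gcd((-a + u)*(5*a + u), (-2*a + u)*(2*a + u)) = 1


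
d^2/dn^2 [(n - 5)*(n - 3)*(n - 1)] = 6*n - 18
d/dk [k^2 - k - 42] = 2*k - 1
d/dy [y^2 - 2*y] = 2*y - 2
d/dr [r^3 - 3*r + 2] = 3*r^2 - 3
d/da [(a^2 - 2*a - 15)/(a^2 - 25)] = 2/(a^2 + 10*a + 25)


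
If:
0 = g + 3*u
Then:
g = -3*u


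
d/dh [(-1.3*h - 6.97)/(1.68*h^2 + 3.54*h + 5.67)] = (2.184*h^2 + 23.4192*h + 17.3028)/(2.8224*h^4 + 11.8944*h^3 + 31.5828*h^2 + 40.1436*h + 32.1489)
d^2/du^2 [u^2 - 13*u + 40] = 2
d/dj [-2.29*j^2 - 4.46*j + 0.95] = -4.58*j - 4.46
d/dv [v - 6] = 1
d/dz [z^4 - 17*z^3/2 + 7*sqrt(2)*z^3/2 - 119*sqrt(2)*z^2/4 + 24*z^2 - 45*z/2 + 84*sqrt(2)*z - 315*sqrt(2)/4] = 4*z^3 - 51*z^2/2 + 21*sqrt(2)*z^2/2 - 119*sqrt(2)*z/2 + 48*z - 45/2 + 84*sqrt(2)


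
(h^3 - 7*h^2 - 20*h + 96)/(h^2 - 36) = (h^3 - 7*h^2 - 20*h + 96)/(h^2 - 36)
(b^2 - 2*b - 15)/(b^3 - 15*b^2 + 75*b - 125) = (b + 3)/(b^2 - 10*b + 25)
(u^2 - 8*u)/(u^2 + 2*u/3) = 3*(u - 8)/(3*u + 2)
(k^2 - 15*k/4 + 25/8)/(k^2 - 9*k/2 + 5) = (k - 5/4)/(k - 2)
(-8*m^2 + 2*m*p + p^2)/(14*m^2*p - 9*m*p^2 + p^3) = (4*m + p)/(p*(-7*m + p))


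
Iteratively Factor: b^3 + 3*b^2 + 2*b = (b)*(b^2 + 3*b + 2) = b*(b + 1)*(b + 2)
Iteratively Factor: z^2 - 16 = (z - 4)*(z + 4)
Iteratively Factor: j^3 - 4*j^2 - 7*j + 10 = (j - 5)*(j^2 + j - 2) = (j - 5)*(j + 2)*(j - 1)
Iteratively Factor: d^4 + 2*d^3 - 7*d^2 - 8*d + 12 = (d + 2)*(d^3 - 7*d + 6) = (d + 2)*(d + 3)*(d^2 - 3*d + 2) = (d - 2)*(d + 2)*(d + 3)*(d - 1)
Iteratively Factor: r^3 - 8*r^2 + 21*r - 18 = (r - 3)*(r^2 - 5*r + 6) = (r - 3)*(r - 2)*(r - 3)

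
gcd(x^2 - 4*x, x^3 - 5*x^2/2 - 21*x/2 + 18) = x - 4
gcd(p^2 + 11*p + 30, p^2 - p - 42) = p + 6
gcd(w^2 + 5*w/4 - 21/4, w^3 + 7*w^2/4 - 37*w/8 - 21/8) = w^2 + 5*w/4 - 21/4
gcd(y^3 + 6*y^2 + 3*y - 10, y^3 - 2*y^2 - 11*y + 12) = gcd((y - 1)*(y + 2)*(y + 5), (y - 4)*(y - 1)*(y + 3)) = y - 1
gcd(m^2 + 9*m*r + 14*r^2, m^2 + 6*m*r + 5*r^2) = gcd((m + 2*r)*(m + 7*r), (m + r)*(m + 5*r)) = 1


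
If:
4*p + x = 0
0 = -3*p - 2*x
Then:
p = 0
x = 0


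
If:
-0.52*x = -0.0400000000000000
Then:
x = 0.08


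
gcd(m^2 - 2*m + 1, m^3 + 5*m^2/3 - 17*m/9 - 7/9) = m - 1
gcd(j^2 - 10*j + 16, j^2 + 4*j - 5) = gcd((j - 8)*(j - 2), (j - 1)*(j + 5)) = 1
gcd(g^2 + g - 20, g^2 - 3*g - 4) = g - 4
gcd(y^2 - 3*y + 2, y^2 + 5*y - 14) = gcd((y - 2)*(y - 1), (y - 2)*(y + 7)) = y - 2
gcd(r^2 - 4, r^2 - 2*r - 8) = r + 2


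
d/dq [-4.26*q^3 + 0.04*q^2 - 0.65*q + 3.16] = -12.78*q^2 + 0.08*q - 0.65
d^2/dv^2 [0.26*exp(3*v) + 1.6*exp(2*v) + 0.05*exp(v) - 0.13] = (2.34*exp(2*v) + 6.4*exp(v) + 0.05)*exp(v)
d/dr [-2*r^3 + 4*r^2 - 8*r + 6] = -6*r^2 + 8*r - 8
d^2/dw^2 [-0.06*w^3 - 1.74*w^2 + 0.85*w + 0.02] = -0.36*w - 3.48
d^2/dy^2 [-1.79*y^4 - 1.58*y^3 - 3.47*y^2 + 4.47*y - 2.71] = -21.48*y^2 - 9.48*y - 6.94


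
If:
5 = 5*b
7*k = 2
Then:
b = 1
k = 2/7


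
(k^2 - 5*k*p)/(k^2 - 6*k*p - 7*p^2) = k*(-k + 5*p)/(-k^2 + 6*k*p + 7*p^2)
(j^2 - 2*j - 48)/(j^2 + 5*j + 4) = (j^2 - 2*j - 48)/(j^2 + 5*j + 4)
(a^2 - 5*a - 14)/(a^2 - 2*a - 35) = (a + 2)/(a + 5)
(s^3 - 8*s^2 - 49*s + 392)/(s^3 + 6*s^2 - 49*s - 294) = (s - 8)/(s + 6)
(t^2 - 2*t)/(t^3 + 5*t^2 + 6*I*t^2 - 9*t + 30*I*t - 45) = t*(t - 2)/(t^3 + t^2*(5 + 6*I) + 3*t*(-3 + 10*I) - 45)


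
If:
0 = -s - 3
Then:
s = -3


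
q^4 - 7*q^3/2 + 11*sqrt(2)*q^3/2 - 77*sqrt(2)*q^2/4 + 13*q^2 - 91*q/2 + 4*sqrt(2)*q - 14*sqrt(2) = (q - 7/2)*(q + sqrt(2)/2)*(q + sqrt(2))*(q + 4*sqrt(2))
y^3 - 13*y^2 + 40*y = y*(y - 8)*(y - 5)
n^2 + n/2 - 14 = (n - 7/2)*(n + 4)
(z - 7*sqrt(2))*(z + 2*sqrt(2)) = z^2 - 5*sqrt(2)*z - 28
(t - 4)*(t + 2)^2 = t^3 - 12*t - 16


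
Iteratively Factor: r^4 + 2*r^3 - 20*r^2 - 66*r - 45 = (r + 3)*(r^3 - r^2 - 17*r - 15) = (r - 5)*(r + 3)*(r^2 + 4*r + 3) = (r - 5)*(r + 3)^2*(r + 1)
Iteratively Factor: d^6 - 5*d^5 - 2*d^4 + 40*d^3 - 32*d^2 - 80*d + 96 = (d - 2)*(d^5 - 3*d^4 - 8*d^3 + 24*d^2 + 16*d - 48) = (d - 2)^2*(d^4 - d^3 - 10*d^2 + 4*d + 24) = (d - 2)^2*(d + 2)*(d^3 - 3*d^2 - 4*d + 12) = (d - 2)^3*(d + 2)*(d^2 - d - 6) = (d - 3)*(d - 2)^3*(d + 2)*(d + 2)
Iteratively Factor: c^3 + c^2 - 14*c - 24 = (c - 4)*(c^2 + 5*c + 6) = (c - 4)*(c + 3)*(c + 2)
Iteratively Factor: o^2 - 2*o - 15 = (o - 5)*(o + 3)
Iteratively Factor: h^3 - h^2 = (h - 1)*(h^2) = h*(h - 1)*(h)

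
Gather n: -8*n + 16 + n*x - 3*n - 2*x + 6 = n*(x - 11) - 2*x + 22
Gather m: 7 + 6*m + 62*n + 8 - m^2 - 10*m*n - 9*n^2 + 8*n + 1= -m^2 + m*(6 - 10*n) - 9*n^2 + 70*n + 16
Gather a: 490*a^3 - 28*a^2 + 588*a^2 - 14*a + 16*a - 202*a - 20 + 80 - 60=490*a^3 + 560*a^2 - 200*a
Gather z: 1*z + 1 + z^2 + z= z^2 + 2*z + 1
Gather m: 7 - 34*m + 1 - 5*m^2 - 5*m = -5*m^2 - 39*m + 8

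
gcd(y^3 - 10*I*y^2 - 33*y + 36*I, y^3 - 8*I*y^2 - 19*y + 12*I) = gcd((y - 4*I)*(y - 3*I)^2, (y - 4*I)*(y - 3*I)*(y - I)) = y^2 - 7*I*y - 12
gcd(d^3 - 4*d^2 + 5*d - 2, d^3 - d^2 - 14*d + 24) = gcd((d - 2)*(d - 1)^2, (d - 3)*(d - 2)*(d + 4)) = d - 2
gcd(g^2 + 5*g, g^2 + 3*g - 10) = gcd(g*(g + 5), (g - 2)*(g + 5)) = g + 5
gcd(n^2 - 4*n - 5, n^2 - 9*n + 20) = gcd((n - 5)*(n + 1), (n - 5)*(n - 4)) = n - 5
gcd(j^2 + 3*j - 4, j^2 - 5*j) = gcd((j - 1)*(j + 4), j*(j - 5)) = 1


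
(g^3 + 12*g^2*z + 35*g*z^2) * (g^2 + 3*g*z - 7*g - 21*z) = g^5 + 15*g^4*z - 7*g^4 + 71*g^3*z^2 - 105*g^3*z + 105*g^2*z^3 - 497*g^2*z^2 - 735*g*z^3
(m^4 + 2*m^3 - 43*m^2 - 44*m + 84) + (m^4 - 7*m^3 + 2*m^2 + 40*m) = 2*m^4 - 5*m^3 - 41*m^2 - 4*m + 84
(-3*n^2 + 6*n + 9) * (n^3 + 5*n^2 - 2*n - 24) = -3*n^5 - 9*n^4 + 45*n^3 + 105*n^2 - 162*n - 216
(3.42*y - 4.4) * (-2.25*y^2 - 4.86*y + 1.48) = -7.695*y^3 - 6.7212*y^2 + 26.4456*y - 6.512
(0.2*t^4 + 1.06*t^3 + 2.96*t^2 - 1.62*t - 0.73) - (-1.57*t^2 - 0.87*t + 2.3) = 0.2*t^4 + 1.06*t^3 + 4.53*t^2 - 0.75*t - 3.03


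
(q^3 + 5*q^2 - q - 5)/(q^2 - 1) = q + 5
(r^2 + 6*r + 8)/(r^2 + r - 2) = (r + 4)/(r - 1)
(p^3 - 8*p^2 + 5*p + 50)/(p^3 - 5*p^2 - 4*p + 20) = (p - 5)/(p - 2)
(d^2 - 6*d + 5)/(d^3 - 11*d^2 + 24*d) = (d^2 - 6*d + 5)/(d*(d^2 - 11*d + 24))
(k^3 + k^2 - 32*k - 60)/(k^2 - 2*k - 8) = (k^2 - k - 30)/(k - 4)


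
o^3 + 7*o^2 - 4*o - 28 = (o - 2)*(o + 2)*(o + 7)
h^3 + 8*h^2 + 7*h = h*(h + 1)*(h + 7)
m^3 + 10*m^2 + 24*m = m*(m + 4)*(m + 6)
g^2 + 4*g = g*(g + 4)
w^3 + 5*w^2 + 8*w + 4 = (w + 1)*(w + 2)^2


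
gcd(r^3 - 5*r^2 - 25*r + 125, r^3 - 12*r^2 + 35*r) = r - 5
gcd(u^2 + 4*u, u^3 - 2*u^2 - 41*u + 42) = 1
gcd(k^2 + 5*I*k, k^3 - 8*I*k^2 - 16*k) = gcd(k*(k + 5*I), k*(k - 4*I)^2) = k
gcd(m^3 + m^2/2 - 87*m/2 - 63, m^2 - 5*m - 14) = m - 7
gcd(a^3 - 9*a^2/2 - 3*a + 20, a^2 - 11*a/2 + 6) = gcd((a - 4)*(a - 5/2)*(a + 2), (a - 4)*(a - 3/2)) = a - 4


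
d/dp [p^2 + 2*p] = 2*p + 2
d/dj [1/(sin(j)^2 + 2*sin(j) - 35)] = -2*(sin(j) + 1)*cos(j)/(sin(j)^2 + 2*sin(j) - 35)^2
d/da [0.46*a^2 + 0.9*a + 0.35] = 0.92*a + 0.9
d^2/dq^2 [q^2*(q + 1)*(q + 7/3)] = 12*q^2 + 20*q + 14/3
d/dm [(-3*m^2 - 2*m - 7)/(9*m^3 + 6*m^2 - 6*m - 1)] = (27*m^4 + 36*m^3 + 219*m^2 + 90*m - 40)/(81*m^6 + 108*m^5 - 72*m^4 - 90*m^3 + 24*m^2 + 12*m + 1)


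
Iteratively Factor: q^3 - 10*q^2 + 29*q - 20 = (q - 4)*(q^2 - 6*q + 5) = (q - 4)*(q - 1)*(q - 5)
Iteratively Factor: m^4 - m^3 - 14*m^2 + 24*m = (m - 3)*(m^3 + 2*m^2 - 8*m) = (m - 3)*(m + 4)*(m^2 - 2*m) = m*(m - 3)*(m + 4)*(m - 2)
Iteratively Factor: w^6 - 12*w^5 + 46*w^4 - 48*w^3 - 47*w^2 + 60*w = (w - 4)*(w^5 - 8*w^4 + 14*w^3 + 8*w^2 - 15*w) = w*(w - 4)*(w^4 - 8*w^3 + 14*w^2 + 8*w - 15) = w*(w - 4)*(w - 1)*(w^3 - 7*w^2 + 7*w + 15) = w*(w - 4)*(w - 3)*(w - 1)*(w^2 - 4*w - 5) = w*(w - 5)*(w - 4)*(w - 3)*(w - 1)*(w + 1)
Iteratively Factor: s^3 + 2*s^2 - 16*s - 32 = (s + 2)*(s^2 - 16) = (s + 2)*(s + 4)*(s - 4)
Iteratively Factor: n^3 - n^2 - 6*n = (n)*(n^2 - n - 6) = n*(n - 3)*(n + 2)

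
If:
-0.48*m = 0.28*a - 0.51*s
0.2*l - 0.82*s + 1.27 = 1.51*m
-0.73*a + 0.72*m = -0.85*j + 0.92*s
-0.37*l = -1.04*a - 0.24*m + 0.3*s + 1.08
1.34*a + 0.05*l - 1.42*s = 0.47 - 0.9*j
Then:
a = 0.49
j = 0.77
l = -1.79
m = 0.30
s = 0.55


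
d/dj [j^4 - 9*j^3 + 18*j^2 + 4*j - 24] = 4*j^3 - 27*j^2 + 36*j + 4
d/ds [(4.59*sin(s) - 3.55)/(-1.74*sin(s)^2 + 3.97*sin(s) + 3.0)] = (7.9866*sin(s)^2 - 12.354*sin(s) + 27.8635)*cos(s)/(3.0276*sin(s)^4 - 13.8156*sin(s)^3 + 5.3209*sin(s)^2 + 23.82*sin(s) + 9.0)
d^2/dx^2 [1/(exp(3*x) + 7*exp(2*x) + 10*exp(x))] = (-(exp(2*x) + 7*exp(x) + 10)*(9*exp(2*x) + 28*exp(x) + 10) + 2*(3*exp(2*x) + 14*exp(x) + 10)^2)*exp(-x)/(exp(2*x) + 7*exp(x) + 10)^3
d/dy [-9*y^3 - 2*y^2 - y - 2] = -27*y^2 - 4*y - 1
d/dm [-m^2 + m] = 1 - 2*m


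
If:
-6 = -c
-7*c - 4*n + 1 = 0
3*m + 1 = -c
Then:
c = 6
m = -7/3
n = -41/4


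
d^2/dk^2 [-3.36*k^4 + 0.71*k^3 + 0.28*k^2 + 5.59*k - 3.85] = -40.32*k^2 + 4.26*k + 0.56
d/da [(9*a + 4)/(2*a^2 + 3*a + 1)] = (18*a^2 + 27*a - (4*a + 3)*(9*a + 4) + 9)/(2*a^2 + 3*a + 1)^2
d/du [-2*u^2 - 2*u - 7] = -4*u - 2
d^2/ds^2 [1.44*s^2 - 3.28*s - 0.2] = 2.88000000000000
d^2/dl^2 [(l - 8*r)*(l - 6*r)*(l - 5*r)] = 6*l - 38*r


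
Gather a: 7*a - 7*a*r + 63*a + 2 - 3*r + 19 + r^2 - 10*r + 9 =a*(70 - 7*r) + r^2 - 13*r + 30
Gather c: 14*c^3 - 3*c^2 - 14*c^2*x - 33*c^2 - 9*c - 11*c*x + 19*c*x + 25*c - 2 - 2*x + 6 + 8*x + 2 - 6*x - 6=14*c^3 + c^2*(-14*x - 36) + c*(8*x + 16)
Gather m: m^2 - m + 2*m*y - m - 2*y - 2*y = m^2 + m*(2*y - 2) - 4*y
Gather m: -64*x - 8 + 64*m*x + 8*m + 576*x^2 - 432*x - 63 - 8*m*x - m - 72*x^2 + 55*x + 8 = m*(56*x + 7) + 504*x^2 - 441*x - 63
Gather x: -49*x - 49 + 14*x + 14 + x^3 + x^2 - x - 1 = x^3 + x^2 - 36*x - 36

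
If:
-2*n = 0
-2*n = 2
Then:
No Solution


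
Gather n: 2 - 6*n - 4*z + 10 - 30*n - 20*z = -36*n - 24*z + 12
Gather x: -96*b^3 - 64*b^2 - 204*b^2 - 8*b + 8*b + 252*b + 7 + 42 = -96*b^3 - 268*b^2 + 252*b + 49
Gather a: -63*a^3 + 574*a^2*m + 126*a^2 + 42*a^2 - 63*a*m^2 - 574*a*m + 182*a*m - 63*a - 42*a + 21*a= -63*a^3 + a^2*(574*m + 168) + a*(-63*m^2 - 392*m - 84)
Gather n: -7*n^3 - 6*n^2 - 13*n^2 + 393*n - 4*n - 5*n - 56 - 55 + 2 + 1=-7*n^3 - 19*n^2 + 384*n - 108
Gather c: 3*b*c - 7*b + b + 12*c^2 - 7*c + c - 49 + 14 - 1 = -6*b + 12*c^2 + c*(3*b - 6) - 36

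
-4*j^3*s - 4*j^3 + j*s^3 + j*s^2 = (-2*j + s)*(2*j + s)*(j*s + j)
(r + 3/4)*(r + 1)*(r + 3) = r^3 + 19*r^2/4 + 6*r + 9/4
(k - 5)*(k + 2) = k^2 - 3*k - 10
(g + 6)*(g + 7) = g^2 + 13*g + 42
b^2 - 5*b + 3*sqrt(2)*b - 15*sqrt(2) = (b - 5)*(b + 3*sqrt(2))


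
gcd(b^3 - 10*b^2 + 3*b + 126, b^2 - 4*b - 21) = b^2 - 4*b - 21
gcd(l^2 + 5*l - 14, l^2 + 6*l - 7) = l + 7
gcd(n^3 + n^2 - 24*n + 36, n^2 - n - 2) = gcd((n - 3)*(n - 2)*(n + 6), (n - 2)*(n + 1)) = n - 2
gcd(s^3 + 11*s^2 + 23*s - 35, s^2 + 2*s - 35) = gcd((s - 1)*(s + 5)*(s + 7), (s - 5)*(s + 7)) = s + 7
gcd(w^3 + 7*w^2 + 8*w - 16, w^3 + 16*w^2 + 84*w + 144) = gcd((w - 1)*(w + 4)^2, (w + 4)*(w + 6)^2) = w + 4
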